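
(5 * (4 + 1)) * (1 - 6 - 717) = -18050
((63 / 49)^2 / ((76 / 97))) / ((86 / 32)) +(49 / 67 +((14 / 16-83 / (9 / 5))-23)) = -12884857547 / 193119192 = -66.72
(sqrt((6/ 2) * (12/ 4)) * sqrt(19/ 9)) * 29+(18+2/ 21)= 380/ 21+29 * sqrt(19)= 144.50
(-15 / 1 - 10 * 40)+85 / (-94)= -39095 / 94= -415.90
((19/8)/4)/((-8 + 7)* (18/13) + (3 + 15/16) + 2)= 247/1894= 0.13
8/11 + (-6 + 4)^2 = 4.73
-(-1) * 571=571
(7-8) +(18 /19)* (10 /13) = -67 /247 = -0.27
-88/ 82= -1.07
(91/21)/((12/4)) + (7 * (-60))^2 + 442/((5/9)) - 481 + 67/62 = 493040779/2790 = 176717.13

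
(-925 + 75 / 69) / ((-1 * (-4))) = -10625 / 46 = -230.98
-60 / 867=-20 / 289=-0.07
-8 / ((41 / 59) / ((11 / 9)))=-5192 / 369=-14.07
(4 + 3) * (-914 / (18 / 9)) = -3199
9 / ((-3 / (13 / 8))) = -39 / 8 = -4.88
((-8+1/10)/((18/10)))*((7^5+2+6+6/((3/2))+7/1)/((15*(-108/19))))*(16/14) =25255826/25515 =989.84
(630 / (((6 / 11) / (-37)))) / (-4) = 42735 / 4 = 10683.75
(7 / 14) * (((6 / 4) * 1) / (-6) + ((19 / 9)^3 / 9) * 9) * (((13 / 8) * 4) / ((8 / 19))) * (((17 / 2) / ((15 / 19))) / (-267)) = -2130711167 / 747429120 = -2.85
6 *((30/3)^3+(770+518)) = 13728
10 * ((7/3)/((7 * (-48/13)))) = -65/72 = -0.90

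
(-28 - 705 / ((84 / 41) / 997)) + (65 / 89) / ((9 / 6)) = -2565033053 / 7476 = -343102.33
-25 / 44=-0.57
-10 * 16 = -160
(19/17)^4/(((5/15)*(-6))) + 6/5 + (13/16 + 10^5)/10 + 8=10008.50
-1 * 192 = -192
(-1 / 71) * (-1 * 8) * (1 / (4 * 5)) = 2 / 355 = 0.01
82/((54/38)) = 1558/27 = 57.70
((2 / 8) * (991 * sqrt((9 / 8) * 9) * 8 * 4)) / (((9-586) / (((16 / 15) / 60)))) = -7928 * sqrt(2) / 14425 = -0.78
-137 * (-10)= 1370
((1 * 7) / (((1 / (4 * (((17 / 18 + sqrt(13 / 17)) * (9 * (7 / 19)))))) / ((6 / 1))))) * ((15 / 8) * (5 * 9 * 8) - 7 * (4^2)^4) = -4578937692 / 19 - 4848286968 * sqrt(221) / 323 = -464139034.48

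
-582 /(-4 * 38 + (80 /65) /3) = 11349 /2956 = 3.84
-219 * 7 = -1533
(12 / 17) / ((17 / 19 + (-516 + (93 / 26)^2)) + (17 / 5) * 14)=-770640 / 496426061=-0.00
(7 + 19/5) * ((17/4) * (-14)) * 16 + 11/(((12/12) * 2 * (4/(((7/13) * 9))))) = -5342967/520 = -10274.94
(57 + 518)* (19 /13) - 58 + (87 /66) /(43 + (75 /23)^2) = 6348774897 /8114392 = 782.41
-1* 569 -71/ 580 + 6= -326611/ 580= -563.12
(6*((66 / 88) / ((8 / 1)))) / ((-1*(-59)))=9 / 944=0.01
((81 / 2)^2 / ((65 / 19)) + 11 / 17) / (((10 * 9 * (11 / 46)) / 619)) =30211810931 / 2187900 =13808.59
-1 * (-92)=92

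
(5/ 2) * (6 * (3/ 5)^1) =9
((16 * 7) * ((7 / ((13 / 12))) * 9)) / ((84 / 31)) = 31248 / 13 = 2403.69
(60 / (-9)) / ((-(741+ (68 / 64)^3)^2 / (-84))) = -9395240960 / 9241897922401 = -0.00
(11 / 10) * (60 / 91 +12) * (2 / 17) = 12672 / 7735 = 1.64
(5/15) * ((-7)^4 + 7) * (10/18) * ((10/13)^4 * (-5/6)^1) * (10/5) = -602000000/2313441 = -260.22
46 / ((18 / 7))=17.89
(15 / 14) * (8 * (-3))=-180 / 7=-25.71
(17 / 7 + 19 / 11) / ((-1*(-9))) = 0.46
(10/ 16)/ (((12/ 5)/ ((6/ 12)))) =25/ 192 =0.13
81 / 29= 2.79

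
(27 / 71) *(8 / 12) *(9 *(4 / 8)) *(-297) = -24057 / 71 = -338.83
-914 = -914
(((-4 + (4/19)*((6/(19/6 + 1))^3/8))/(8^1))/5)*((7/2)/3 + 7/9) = -2037301/10687500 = -0.19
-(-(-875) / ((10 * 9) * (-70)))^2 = -25 / 1296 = -0.02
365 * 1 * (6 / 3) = 730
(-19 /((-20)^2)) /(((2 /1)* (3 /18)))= -57 /400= -0.14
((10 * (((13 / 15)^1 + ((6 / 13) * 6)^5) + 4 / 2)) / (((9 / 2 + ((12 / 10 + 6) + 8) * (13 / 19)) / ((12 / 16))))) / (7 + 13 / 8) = 36918329560 / 3817263333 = 9.67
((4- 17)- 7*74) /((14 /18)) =-4779 /7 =-682.71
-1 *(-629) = 629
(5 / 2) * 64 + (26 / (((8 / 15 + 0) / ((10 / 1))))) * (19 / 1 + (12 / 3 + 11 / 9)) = 35905 / 3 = 11968.33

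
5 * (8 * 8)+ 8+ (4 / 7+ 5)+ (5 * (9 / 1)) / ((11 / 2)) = 26315 / 77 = 341.75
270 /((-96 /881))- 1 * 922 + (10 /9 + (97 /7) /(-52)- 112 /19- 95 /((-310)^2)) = -3404.86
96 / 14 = 48 / 7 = 6.86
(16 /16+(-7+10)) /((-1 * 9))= -4 /9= -0.44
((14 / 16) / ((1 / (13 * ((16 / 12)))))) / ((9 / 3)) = 91 / 18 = 5.06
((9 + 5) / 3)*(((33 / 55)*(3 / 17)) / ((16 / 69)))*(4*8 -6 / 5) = 111573 / 1700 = 65.63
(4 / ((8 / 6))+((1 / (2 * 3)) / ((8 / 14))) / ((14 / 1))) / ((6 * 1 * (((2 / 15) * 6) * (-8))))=-725 / 9216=-0.08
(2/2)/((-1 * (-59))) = 0.02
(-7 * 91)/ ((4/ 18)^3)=-464373/ 8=-58046.62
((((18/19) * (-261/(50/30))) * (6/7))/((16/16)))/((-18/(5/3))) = 1566/133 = 11.77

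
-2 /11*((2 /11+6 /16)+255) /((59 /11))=-22489 /2596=-8.66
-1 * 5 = -5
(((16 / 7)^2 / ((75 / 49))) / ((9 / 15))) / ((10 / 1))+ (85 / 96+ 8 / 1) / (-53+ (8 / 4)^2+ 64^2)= 1848943 / 3237600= 0.57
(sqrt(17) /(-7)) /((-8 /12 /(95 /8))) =285 * sqrt(17) /112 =10.49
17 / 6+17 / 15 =119 / 30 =3.97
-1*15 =-15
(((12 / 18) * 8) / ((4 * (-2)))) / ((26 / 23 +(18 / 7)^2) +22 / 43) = -48461 / 600018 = -0.08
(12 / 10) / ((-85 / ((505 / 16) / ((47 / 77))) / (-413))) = 9635703 / 31960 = 301.49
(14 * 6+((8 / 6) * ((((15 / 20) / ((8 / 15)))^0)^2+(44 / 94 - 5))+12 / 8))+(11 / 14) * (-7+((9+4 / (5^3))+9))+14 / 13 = 20743993 / 229125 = 90.54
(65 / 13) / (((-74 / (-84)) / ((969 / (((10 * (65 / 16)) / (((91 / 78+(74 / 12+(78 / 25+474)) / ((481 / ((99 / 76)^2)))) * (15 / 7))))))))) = 183094900029 / 219792950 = 833.03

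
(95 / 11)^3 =857375 / 1331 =644.16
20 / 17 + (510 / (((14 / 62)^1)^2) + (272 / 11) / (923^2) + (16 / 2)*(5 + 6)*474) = 51715.42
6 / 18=1 / 3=0.33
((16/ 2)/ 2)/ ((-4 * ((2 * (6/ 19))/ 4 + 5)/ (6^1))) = -57/ 49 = -1.16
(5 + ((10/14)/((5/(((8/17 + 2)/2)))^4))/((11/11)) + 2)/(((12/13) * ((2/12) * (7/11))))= 746752721/10440125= 71.53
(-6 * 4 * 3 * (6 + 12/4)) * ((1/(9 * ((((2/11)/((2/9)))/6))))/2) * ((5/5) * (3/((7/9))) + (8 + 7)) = -34848/7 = -4978.29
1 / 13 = 0.08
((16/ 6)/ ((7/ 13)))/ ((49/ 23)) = 2392/ 1029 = 2.32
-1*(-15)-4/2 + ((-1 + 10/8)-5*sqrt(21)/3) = 53/4-5*sqrt(21)/3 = 5.61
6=6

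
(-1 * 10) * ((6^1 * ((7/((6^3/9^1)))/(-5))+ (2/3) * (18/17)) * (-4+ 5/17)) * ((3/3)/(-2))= -7623/1156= -6.59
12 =12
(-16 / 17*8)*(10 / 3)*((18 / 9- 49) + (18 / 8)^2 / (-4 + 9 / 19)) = 4153840 / 3417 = 1215.64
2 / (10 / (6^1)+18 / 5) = 30 / 79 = 0.38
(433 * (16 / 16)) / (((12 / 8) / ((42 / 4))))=3031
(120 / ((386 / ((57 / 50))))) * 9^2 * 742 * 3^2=184993956 / 965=191703.58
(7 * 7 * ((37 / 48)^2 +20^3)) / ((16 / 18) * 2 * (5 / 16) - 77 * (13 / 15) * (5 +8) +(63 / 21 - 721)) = -4516175405 / 18258944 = -247.34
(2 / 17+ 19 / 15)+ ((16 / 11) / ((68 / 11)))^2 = 6241 / 4335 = 1.44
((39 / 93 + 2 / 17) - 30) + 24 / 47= -717121 / 24769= -28.95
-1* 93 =-93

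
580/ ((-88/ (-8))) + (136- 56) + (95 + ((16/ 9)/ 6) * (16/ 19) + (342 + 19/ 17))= 54785660/ 95931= 571.09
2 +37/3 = 43/3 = 14.33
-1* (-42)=42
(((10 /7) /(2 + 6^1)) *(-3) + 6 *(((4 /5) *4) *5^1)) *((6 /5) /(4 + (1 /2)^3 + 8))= 32076 /3395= 9.45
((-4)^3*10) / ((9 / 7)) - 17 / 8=-35993 / 72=-499.90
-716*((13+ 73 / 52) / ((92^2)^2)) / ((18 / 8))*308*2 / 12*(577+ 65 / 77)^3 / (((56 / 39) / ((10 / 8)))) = -1054438312538550595 / 1911372236928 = -551665.60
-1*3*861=-2583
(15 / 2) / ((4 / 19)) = 285 / 8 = 35.62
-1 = -1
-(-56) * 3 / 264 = 7 / 11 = 0.64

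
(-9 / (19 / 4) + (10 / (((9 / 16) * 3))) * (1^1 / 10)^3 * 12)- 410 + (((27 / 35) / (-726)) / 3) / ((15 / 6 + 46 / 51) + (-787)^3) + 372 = -7169431058554237943 / 180029591152332075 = -39.82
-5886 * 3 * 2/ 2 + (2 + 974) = -16682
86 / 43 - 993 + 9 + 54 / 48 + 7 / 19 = -149037 / 152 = -980.51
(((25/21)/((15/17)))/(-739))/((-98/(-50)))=-2125/2281293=-0.00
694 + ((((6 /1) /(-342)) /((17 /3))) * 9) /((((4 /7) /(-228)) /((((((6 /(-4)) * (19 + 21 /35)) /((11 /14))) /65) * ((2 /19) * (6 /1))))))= 796711606 /1154725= 689.96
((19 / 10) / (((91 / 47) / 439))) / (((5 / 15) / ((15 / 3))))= 1176081 / 182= 6461.98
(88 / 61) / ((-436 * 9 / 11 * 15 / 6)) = -484 / 299205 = -0.00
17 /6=2.83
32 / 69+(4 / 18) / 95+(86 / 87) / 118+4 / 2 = 83258521 / 33646815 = 2.47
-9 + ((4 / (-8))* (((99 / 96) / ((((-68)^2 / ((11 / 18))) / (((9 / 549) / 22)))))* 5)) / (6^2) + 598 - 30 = 4359364558793 / 7798505472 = 559.00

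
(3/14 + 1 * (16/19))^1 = 281/266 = 1.06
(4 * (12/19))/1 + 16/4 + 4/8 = 267/38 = 7.03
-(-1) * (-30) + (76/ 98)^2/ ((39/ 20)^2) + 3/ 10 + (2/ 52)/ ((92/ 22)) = -49611398267/ 1679883660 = -29.53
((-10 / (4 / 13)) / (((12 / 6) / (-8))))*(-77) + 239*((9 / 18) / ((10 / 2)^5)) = -62562261 / 6250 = -10009.96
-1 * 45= -45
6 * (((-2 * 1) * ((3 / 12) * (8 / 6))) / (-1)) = 4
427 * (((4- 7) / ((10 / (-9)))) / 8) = 11529 / 80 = 144.11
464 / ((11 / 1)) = 464 / 11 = 42.18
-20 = -20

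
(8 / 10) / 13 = 4 / 65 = 0.06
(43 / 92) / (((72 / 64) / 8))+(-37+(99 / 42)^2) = -1140893 / 40572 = -28.12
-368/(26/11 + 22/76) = -153824/1109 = -138.71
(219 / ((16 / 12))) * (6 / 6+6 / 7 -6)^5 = -200449.59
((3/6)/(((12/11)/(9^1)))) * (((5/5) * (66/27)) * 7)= 847/12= 70.58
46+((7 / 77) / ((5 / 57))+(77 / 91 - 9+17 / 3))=95558 / 2145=44.55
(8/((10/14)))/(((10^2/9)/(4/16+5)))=1323/250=5.29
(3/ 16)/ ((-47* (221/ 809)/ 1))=-2427/ 166192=-0.01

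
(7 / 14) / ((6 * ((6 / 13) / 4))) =13 / 18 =0.72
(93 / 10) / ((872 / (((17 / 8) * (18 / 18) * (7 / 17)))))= 651 / 69760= 0.01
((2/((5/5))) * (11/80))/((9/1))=11/360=0.03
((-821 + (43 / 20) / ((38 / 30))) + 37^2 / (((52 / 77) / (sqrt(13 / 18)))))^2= 4918656059035 / 1351584 -6563751271 * sqrt(26) / 11856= 816245.78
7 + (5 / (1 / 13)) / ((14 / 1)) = 163 / 14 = 11.64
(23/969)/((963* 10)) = 23/9331470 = 0.00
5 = 5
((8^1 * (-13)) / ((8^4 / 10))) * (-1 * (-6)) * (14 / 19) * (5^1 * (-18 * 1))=61425 / 608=101.03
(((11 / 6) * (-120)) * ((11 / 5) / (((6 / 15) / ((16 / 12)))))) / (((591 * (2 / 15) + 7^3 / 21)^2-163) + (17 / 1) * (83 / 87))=-10527000 / 58095791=-0.18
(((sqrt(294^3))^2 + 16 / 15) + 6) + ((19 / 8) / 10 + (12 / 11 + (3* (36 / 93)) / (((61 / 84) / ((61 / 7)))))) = 2079734966093 / 81840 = 25412206.33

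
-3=-3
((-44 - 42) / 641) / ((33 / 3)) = -86 / 7051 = -0.01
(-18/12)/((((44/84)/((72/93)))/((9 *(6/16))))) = -5103/682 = -7.48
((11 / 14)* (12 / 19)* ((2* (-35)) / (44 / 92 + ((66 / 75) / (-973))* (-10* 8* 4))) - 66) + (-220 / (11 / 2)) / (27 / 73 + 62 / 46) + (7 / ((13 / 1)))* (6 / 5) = -310331375706 / 2317802305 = -133.89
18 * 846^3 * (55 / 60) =9990679644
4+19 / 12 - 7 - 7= -101 / 12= -8.42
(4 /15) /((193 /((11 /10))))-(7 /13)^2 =-705557 /2446275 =-0.29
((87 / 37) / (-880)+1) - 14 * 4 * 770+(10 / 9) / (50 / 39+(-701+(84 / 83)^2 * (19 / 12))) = -789969748346827753 / 18320686245840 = -43119.00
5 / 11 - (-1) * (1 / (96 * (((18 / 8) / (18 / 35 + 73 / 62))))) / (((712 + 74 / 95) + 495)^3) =0.45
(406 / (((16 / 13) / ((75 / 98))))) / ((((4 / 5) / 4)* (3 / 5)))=235625 / 112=2103.79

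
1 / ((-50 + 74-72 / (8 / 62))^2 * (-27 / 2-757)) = -1 / 219712698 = -0.00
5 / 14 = 0.36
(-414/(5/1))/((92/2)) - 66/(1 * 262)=-1344/655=-2.05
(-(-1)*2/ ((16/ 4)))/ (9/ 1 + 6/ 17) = 17/ 318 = 0.05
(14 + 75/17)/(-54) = -313/918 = -0.34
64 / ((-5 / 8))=-512 / 5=-102.40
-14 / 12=-7 / 6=-1.17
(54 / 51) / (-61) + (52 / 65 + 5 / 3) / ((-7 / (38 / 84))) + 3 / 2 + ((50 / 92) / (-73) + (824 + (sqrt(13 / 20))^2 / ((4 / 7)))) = 50766396829921 / 61426819440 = 826.45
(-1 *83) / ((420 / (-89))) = 7387 / 420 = 17.59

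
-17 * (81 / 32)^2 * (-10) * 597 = 332937945 / 512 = 650269.42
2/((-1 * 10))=-1/5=-0.20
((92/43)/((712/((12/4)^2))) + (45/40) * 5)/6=57681/61232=0.94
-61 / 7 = -8.71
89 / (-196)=-89 / 196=-0.45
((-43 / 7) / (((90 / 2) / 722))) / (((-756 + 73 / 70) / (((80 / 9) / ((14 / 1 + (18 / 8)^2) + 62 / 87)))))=53601280 / 913428441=0.06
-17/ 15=-1.13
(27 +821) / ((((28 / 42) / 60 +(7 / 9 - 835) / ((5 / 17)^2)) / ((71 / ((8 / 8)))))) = -27093600 / 4339619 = -6.24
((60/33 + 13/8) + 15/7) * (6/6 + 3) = 3441/154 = 22.34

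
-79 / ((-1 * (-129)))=-79 / 129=-0.61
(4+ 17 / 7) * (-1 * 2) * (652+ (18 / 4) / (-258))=-8382.63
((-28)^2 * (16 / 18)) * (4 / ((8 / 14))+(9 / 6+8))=34496 / 3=11498.67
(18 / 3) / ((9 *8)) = 1 / 12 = 0.08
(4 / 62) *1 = 2 / 31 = 0.06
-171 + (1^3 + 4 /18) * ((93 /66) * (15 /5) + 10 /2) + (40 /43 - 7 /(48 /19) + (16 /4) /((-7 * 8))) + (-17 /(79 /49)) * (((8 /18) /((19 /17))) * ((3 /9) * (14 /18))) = -285836678653 /1756602288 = -162.72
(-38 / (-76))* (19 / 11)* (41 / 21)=1.69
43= 43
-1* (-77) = 77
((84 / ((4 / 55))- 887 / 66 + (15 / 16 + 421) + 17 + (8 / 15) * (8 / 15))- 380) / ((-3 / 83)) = -3946732087 / 118800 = -33221.65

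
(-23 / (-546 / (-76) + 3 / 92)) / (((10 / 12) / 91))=-7317128 / 21025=-348.02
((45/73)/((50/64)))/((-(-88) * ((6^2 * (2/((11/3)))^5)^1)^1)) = 14641/2838240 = 0.01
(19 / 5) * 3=11.40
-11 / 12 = -0.92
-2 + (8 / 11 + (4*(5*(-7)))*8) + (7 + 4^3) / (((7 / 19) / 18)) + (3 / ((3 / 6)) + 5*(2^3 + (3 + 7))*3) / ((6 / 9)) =212642 / 77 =2761.58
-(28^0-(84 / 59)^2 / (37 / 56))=266339 / 128797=2.07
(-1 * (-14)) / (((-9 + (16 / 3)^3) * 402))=0.00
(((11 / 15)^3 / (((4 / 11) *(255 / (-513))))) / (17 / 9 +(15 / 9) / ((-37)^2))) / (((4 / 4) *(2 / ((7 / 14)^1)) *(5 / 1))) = -1142481153 / 19794800000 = -0.06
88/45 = 1.96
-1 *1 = -1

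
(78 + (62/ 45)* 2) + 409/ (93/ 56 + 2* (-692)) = 280280894/ 3483495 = 80.46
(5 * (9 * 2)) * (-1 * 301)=-27090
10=10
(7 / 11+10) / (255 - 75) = 13 / 220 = 0.06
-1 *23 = -23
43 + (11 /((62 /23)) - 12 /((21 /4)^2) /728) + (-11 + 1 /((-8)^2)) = 36.10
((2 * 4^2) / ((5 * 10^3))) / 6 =2 / 1875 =0.00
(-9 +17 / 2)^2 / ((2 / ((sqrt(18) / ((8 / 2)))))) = 3* sqrt(2) / 32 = 0.13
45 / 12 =3.75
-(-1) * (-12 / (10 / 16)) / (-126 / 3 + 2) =12 / 25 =0.48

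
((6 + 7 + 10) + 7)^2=900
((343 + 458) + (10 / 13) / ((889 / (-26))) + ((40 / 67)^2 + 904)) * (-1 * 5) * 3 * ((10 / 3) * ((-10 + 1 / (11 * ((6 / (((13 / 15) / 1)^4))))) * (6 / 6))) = 3029263932906301 / 3555732411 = 851938.11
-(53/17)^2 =-2809/289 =-9.72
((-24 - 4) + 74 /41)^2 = 1153476 /1681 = 686.18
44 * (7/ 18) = 154/ 9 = 17.11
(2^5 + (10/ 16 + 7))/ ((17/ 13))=30.30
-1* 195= -195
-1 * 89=-89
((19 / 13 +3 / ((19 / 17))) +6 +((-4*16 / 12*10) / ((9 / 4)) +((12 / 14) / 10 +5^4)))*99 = 1570137272 / 25935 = 60541.25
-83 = -83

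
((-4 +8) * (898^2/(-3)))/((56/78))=-10483252/7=-1497607.43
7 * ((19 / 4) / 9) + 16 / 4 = 277 / 36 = 7.69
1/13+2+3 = 66/13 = 5.08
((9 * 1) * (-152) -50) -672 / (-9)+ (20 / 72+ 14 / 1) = -23923 / 18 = -1329.06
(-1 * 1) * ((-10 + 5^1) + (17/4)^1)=3/4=0.75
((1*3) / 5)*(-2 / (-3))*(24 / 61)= 48 / 305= 0.16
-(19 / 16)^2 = -361 / 256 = -1.41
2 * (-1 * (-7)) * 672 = 9408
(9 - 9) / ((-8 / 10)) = 0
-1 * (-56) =56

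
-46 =-46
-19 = -19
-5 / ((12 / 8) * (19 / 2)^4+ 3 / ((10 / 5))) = -0.00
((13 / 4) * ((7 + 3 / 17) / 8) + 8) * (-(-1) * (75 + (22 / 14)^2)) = 2817581 / 3332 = 845.61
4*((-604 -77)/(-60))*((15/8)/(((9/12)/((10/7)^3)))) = 113500/343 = 330.90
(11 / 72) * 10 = 55 / 36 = 1.53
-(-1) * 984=984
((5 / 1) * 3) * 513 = 7695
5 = 5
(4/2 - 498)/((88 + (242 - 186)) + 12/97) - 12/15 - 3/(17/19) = -451223/59415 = -7.59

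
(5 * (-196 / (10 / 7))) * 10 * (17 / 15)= -23324 / 3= -7774.67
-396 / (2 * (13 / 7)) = -1386 / 13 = -106.62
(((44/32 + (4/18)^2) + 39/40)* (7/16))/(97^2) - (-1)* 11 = 2682721289/243881280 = 11.00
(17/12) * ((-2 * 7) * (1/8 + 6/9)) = -2261/144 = -15.70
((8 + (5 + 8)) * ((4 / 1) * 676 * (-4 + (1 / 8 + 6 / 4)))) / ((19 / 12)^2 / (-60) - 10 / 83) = 7439402880 / 8951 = 831125.34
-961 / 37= -25.97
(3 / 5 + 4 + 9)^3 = 314432 / 125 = 2515.46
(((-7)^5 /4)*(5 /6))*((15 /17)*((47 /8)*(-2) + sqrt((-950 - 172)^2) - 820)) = -896733.78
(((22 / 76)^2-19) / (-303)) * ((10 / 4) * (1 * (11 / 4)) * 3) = 1502325 / 1166752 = 1.29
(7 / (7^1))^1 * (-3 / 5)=-3 / 5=-0.60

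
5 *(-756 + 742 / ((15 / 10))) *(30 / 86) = -19600 / 43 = -455.81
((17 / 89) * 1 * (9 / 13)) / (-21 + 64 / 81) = -12393 / 1894009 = -0.01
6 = 6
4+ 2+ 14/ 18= 61/ 9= 6.78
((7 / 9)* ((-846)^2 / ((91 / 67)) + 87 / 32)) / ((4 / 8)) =511501007 / 624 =819713.15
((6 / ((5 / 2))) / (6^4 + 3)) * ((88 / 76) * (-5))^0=4 / 2165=0.00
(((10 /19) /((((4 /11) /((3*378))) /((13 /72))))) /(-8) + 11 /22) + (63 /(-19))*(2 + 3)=-64597 /1216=-53.12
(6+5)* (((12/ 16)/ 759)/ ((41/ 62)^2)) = 961/ 38663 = 0.02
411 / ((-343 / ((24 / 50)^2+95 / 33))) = -1255057 / 336875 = -3.73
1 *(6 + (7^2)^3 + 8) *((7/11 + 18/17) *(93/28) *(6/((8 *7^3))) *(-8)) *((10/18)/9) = -715.36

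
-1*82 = -82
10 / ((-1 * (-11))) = 0.91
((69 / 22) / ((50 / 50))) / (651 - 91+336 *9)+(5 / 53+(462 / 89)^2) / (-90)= -446243129723 / 1489563694080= -0.30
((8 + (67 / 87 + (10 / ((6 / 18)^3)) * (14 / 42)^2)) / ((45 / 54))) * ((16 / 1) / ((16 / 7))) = 47222 / 145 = 325.67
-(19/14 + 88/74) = -2.55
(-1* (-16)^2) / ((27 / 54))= -512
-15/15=-1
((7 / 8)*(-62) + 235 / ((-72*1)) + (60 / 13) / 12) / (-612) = 53473 / 572832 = 0.09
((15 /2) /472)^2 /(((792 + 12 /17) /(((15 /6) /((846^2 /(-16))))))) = -2125 /119374954910208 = -0.00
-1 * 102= -102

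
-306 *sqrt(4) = -612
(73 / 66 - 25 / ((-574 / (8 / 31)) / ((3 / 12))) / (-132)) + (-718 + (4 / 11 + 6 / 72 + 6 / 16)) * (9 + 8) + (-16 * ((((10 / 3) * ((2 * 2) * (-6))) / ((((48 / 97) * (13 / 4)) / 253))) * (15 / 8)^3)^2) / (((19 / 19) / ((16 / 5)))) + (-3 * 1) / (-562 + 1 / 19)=-3982401965328812864266459 / 11301919172544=-352365107600.78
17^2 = 289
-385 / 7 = -55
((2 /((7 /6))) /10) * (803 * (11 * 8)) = 423984 /35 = 12113.83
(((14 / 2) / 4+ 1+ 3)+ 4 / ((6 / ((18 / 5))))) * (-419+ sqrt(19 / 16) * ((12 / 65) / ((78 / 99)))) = -68297 / 20+ 16137 * sqrt(19) / 33800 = -3412.77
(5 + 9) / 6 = 7 / 3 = 2.33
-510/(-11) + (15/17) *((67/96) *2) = 142405/2992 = 47.60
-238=-238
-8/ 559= -0.01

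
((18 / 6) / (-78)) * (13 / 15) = -1 / 30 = -0.03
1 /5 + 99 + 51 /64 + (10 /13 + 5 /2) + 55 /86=18586641 /178880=103.91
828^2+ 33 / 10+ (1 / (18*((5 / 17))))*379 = 6170930 / 9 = 685658.89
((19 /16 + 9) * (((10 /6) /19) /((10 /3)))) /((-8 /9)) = -1467 /4864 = -0.30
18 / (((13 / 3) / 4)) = 216 / 13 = 16.62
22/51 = 0.43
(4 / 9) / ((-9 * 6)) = -0.01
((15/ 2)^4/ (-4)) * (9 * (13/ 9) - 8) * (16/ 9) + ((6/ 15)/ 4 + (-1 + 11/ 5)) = -140599/ 20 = -7029.95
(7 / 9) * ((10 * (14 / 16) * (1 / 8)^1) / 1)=245 / 288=0.85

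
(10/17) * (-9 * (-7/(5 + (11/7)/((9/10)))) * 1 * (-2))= -15876/1445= -10.99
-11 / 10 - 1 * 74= -751 / 10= -75.10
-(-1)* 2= 2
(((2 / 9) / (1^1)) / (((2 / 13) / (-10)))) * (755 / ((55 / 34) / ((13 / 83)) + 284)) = -43382300 / 1170837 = -37.05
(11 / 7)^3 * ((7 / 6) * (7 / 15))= 1331 / 630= 2.11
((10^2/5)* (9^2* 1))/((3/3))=1620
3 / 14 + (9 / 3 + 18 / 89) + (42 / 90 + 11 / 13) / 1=1149091 / 242970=4.73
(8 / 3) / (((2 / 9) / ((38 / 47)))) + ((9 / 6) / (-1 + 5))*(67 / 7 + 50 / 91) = 461829 / 34216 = 13.50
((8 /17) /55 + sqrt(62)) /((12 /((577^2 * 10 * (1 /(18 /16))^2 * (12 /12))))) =85229824 /45441 + 53268640 * sqrt(62) /243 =1727956.65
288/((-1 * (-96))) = 3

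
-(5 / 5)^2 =-1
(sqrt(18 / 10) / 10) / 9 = 0.01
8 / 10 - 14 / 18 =1 / 45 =0.02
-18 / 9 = -2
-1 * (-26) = 26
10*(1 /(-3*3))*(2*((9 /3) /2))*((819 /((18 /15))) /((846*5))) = -455 /846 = -0.54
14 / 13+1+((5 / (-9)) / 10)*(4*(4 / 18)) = 2135 / 1053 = 2.03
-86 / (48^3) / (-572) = 43 / 31629312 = 0.00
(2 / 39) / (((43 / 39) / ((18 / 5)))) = 36 / 215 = 0.17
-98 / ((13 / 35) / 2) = -6860 / 13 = -527.69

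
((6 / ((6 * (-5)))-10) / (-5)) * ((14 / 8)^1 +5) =1377 / 100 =13.77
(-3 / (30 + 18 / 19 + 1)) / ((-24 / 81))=1539 / 4856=0.32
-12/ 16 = -3/ 4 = -0.75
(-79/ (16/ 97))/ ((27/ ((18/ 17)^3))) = -206901/ 9826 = -21.06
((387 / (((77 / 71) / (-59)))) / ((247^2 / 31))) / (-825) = 16751811 / 1291865575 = 0.01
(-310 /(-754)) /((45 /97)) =3007 /3393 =0.89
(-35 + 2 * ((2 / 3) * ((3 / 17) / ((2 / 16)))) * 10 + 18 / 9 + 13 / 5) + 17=461 / 85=5.42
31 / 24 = 1.29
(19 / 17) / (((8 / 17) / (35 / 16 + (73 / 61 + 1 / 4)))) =67393 / 7808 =8.63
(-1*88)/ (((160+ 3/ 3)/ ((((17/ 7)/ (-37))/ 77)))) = 136/ 291893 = 0.00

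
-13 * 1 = -13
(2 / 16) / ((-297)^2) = 1 / 705672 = 0.00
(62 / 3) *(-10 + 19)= 186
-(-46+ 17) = 29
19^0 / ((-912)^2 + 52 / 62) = 31 / 25784090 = 0.00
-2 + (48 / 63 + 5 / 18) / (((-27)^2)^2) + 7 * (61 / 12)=4497585445 / 133923132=33.58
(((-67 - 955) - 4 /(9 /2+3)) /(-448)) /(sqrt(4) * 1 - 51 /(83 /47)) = -0.08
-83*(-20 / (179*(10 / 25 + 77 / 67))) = 556100 / 92901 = 5.99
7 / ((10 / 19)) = 13.30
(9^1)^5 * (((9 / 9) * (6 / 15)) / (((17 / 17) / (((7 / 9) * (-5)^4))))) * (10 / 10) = 11481750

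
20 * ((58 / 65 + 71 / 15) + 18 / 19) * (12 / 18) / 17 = 194824 / 37791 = 5.16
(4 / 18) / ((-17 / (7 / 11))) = -14 / 1683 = -0.01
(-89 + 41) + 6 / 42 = -335 / 7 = -47.86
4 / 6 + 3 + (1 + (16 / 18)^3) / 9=25298 / 6561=3.86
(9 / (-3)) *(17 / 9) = -17 / 3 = -5.67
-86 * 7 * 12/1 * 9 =-65016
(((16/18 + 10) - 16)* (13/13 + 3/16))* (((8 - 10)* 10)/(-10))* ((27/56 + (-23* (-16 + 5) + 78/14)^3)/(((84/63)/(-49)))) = 7712193122.82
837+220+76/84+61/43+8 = 963793/903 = 1067.32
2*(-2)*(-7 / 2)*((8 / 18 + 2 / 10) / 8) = 203 / 180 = 1.13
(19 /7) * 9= 171 /7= 24.43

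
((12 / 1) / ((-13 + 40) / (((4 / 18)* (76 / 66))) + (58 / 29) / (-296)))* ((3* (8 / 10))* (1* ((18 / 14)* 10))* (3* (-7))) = -5466528 / 74171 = -73.70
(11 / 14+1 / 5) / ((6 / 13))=299 / 140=2.14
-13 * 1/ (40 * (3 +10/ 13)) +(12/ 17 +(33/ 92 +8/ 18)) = 9813379/ 6897240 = 1.42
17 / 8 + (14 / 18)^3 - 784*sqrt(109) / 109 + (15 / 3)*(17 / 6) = 97757 / 5832 - 784*sqrt(109) / 109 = -58.33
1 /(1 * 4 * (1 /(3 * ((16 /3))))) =4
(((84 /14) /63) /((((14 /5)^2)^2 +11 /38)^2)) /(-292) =-282031250 /3297726781475637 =-0.00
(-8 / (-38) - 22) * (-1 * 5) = 2070 / 19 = 108.95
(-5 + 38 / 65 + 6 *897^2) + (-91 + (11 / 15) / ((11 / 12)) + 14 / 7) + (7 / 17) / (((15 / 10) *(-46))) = 4827561.38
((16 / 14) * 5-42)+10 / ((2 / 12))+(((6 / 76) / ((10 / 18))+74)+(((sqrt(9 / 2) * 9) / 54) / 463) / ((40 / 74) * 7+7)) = 37 * sqrt(2) / 738948+130149 / 1330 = 97.86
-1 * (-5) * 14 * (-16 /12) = -280 /3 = -93.33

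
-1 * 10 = -10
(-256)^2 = 65536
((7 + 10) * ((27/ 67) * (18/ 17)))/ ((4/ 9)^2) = 19683/ 536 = 36.72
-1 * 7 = -7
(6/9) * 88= 176/3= 58.67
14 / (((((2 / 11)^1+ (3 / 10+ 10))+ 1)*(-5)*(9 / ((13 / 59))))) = -4004 / 670653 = -0.01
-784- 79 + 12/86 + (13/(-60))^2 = -133563533/154800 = -862.81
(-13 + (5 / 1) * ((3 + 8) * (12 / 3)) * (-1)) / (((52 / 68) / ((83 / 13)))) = -328763 / 169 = -1945.34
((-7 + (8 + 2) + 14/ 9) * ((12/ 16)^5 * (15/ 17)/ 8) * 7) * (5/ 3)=193725/ 139264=1.39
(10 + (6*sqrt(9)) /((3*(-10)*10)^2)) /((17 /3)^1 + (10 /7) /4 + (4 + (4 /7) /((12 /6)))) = 1050021 /1082500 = 0.97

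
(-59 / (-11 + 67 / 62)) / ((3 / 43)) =157294 / 1845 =85.25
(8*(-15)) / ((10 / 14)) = -168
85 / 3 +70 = 295 / 3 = 98.33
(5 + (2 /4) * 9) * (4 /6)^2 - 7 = -25 /9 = -2.78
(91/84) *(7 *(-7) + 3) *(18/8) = -897/8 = -112.12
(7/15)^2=49/225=0.22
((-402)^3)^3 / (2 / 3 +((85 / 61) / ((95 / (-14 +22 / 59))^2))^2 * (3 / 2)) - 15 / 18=-362492575839806822667680249861338783028645 / 883030932394216134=-410509487880518957160497.50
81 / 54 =3 / 2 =1.50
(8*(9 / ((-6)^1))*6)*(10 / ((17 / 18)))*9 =-116640 / 17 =-6861.18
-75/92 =-0.82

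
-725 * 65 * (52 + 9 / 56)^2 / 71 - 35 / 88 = -4422901402495 / 2449216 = -1805843.75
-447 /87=-149 /29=-5.14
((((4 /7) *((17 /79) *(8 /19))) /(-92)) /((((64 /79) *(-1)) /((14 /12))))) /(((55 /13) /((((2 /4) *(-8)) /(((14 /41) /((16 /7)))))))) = -18122 /3533145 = -0.01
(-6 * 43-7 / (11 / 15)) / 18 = -327 / 22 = -14.86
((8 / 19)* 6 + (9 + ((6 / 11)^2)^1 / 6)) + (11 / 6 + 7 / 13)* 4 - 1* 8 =1171249 / 89661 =13.06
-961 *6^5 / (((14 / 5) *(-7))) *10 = 186818400 / 49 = 3812620.41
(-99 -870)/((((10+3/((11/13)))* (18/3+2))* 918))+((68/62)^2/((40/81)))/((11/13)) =3253666081/1134056880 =2.87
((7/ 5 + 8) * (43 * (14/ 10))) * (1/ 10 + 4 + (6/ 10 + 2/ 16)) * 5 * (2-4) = -2730371/ 100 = -27303.71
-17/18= -0.94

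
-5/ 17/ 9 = -5/ 153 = -0.03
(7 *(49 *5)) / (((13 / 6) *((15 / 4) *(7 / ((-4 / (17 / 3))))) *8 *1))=-588 / 221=-2.66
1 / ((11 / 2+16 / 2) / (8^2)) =128 / 27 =4.74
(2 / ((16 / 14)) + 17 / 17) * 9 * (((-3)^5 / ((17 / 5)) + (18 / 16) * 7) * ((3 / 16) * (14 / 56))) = -2568753 / 34816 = -73.78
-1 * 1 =-1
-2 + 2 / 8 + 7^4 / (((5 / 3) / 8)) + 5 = 230561 / 20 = 11528.05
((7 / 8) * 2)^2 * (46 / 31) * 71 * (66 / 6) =880187 / 248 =3549.14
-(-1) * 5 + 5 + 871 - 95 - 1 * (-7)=793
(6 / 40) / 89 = 3 / 1780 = 0.00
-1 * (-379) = 379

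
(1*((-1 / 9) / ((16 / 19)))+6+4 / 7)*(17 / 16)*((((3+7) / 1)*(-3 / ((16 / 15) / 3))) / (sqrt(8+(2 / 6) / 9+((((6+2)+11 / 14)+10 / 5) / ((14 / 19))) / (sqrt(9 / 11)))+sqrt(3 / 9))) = -641085724575*sqrt(33)*sqrt(42532+25821*sqrt(11)) / 5808061058048 - 332125159275*sqrt(3) / 45375477016+13462800216075*sqrt(33) / 2904030529024+15815483775*sqrt(3)*sqrt(42532+25821*sqrt(11)) / 90750954032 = -104.99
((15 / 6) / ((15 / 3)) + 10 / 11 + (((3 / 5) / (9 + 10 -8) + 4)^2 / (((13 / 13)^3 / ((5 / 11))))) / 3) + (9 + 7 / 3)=608263 / 39930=15.23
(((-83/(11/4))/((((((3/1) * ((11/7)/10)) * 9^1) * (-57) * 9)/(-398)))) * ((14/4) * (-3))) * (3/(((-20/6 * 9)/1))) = -3237332/558657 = -5.79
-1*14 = -14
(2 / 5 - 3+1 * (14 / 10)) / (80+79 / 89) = -534 / 35995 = -0.01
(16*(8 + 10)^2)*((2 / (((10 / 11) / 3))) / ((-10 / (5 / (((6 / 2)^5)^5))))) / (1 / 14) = -4928 / 17433922005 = -0.00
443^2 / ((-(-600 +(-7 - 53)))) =196249 / 660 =297.35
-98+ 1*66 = -32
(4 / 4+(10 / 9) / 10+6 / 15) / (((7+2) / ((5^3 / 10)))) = 170 / 81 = 2.10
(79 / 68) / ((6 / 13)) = 1027 / 408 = 2.52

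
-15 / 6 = -2.50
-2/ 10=-1/ 5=-0.20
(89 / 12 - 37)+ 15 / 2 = -22.08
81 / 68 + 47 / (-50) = 0.25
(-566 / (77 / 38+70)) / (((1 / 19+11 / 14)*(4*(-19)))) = 10754 / 87193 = 0.12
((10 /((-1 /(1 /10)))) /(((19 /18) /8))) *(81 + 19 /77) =-900864 /1463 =-615.76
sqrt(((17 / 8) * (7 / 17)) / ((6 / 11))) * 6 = sqrt(231) / 2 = 7.60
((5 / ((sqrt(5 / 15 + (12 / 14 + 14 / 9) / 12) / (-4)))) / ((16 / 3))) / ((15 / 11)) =-33 * sqrt(2121) / 404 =-3.76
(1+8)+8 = 17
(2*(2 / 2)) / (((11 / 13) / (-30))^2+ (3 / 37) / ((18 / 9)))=11255400 / 232627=48.38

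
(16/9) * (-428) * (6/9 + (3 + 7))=-219136/27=-8116.15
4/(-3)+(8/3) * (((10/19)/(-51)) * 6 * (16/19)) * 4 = -11596/6137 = -1.89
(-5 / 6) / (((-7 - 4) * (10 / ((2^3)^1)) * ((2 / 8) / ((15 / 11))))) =40 / 121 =0.33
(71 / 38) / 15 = 71 / 570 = 0.12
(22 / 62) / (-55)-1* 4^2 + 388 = 57659 / 155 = 371.99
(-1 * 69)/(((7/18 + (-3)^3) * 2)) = 621/479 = 1.30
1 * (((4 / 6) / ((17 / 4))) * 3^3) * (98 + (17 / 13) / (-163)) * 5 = 74752200 / 36023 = 2075.12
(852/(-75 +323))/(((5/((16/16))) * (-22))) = -213/6820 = -0.03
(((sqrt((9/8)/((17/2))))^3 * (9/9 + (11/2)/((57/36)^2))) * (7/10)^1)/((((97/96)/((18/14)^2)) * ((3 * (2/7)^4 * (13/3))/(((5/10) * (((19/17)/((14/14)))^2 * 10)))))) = 2594737719 * sqrt(17)/842559848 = 12.70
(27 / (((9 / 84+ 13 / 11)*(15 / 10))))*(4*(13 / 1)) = 288288 / 397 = 726.17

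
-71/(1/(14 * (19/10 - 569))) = 2818487/5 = 563697.40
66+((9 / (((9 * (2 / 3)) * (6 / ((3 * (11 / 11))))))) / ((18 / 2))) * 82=72.83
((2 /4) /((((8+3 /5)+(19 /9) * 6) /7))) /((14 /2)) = 15 /638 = 0.02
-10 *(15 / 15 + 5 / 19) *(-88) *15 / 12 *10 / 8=33000 / 19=1736.84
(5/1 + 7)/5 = 2.40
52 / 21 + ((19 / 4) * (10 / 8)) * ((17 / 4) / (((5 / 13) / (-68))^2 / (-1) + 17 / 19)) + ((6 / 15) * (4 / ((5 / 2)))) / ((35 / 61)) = 4435027627349 / 139484908500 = 31.80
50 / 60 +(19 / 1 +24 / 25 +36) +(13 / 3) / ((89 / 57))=795241 / 13350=59.57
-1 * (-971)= 971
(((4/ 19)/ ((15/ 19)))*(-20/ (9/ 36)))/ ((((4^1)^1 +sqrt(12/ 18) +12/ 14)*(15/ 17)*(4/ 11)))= -356048/ 25275 +73304*sqrt(6)/ 75825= -11.72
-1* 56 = -56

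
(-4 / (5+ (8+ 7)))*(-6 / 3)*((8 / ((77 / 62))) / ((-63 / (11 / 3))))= -992 / 6615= -0.15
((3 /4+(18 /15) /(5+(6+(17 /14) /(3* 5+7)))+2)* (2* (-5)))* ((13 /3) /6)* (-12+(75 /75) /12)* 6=120628651 /81720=1476.12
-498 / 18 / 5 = -5.53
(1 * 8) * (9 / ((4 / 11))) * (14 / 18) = 154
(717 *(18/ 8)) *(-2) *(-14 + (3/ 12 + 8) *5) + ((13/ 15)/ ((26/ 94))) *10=-2109379/ 24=-87890.79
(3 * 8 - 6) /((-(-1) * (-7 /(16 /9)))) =-32 /7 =-4.57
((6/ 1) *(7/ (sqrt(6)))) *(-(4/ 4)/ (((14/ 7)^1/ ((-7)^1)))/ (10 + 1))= 49 *sqrt(6)/ 22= 5.46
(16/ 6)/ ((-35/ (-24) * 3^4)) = 64/ 2835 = 0.02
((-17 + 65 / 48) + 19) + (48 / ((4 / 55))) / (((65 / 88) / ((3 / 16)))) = 106637 / 624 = 170.89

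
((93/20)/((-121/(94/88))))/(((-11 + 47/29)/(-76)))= -2408421/7240640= -0.33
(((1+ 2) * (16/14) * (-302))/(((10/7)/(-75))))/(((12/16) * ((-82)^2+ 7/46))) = 3334080/309311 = 10.78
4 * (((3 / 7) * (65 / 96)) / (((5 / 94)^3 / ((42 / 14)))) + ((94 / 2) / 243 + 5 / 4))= 23143.47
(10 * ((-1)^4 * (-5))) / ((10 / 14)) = -70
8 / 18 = 4 / 9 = 0.44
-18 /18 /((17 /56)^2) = -3136 /289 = -10.85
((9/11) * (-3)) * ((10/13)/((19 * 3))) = -90/2717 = -0.03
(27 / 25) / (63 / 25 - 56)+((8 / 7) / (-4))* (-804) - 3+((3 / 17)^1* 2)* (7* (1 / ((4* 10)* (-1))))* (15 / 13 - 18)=227.73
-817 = -817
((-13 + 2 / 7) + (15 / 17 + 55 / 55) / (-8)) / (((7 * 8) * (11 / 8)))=-1541 / 9163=-0.17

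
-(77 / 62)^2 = -5929 / 3844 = -1.54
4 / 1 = 4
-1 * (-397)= 397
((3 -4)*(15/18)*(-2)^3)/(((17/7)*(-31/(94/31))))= -13160/49011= -0.27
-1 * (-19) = 19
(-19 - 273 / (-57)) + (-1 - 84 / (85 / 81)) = -153841 / 1615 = -95.26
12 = 12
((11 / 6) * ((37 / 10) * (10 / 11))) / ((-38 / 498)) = -3071 / 38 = -80.82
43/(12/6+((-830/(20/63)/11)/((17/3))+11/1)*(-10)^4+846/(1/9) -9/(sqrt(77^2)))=-56287/395085809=-0.00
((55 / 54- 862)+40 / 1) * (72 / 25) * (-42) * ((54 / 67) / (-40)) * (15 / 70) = -3590973 / 8375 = -428.77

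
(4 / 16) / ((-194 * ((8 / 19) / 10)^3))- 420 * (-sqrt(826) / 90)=-857375 / 49664+14 * sqrt(826) / 3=116.86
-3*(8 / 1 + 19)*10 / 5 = -162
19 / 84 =0.23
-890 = -890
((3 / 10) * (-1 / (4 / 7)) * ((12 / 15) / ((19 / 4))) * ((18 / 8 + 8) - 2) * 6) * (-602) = 1251558 / 475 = 2634.86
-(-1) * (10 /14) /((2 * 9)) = 0.04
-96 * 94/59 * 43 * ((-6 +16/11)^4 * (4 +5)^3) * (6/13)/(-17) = 10607824800000000/190903999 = 55566278.63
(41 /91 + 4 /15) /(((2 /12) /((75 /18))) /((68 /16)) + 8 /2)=0.18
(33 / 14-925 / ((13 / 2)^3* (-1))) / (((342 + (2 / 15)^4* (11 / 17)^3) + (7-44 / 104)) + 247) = 43799950783125 / 4556252847844243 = 0.01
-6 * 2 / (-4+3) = 12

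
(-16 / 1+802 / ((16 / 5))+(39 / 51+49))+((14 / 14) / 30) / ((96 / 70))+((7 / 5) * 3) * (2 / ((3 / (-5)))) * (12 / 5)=6139927 / 24480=250.81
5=5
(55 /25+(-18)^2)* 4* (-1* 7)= -9133.60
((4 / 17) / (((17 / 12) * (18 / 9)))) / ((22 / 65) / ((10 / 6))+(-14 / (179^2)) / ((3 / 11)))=187439850 / 454746413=0.41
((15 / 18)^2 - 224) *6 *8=-32156 / 3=-10718.67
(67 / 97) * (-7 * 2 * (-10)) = 9380 / 97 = 96.70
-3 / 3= -1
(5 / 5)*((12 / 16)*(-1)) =-3 / 4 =-0.75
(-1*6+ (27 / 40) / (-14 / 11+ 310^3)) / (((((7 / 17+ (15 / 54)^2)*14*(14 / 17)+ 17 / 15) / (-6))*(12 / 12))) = 1841076564553287 / 346242744722528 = 5.32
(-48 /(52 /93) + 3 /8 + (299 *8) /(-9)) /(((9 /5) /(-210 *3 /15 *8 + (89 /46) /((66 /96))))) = 17321194765 /266409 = 65017.30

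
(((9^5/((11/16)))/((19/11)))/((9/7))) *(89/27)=2422224/19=127485.47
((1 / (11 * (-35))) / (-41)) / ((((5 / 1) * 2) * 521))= 1 / 82239850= 0.00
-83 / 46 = -1.80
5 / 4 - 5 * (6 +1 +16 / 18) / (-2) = 755 / 36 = 20.97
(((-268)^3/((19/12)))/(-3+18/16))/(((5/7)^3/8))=1690201440256/11875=142332752.86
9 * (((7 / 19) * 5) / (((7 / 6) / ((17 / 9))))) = 510 / 19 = 26.84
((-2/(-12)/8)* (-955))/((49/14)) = -955/168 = -5.68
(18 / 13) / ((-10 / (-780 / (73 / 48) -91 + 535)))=45252 / 4745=9.54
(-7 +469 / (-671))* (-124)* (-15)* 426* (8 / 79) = -32746654080 / 53009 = -617756.50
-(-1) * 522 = 522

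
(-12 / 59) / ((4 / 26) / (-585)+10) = -22815 / 1121708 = -0.02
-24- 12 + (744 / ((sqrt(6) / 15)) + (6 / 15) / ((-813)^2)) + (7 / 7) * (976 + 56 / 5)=3143568566 / 3304845 + 1860 * sqrt(6)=5507.25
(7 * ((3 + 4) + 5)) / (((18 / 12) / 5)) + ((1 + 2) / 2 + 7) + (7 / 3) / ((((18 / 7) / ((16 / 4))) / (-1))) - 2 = 15275 / 54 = 282.87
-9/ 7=-1.29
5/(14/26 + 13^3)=65/28568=0.00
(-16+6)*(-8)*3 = 240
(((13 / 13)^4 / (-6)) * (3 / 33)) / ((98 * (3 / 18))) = -0.00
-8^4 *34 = -139264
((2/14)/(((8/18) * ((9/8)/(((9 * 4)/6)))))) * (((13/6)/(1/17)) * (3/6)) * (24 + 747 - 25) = 164866/7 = 23552.29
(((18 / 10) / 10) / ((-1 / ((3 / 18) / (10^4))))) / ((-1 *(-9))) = -1 / 3000000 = -0.00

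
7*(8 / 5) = 56 / 5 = 11.20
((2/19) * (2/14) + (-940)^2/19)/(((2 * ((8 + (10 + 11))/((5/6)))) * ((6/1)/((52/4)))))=67006355/46284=1447.72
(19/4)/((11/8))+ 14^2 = 199.45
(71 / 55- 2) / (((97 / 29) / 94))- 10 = -159664 / 5335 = -29.93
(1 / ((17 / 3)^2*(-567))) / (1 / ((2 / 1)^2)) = -4 / 18207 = -0.00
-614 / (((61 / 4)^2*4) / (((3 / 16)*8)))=-3684 / 3721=-0.99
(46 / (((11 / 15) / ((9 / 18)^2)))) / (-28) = -345 / 616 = -0.56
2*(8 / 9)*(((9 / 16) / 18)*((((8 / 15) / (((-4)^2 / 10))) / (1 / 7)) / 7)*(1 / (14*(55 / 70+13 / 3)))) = 1 / 3870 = 0.00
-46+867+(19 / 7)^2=40590 / 49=828.37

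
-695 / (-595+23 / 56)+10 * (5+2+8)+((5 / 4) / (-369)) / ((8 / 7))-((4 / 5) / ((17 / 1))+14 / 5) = 1652248911611 / 11139844320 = 148.32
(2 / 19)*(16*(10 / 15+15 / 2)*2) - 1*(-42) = 3962 / 57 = 69.51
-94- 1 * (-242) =148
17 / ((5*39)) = 17 / 195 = 0.09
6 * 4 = 24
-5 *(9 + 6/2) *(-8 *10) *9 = 43200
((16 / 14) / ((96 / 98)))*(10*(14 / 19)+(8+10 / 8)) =2947 / 152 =19.39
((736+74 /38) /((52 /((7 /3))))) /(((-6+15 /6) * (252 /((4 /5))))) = -2003 /66690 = -0.03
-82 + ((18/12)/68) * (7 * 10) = -5471/68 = -80.46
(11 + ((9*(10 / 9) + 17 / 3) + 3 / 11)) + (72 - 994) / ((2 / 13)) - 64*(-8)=-179984 / 33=-5454.06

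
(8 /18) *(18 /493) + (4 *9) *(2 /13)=35600 /6409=5.55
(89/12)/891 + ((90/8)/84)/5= 10511/299376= 0.04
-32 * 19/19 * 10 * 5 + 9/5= -1598.20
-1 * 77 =-77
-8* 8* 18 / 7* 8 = -9216 / 7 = -1316.57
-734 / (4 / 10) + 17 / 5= -1831.60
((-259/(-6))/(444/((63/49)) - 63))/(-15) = -37/3630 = -0.01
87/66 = 29/22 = 1.32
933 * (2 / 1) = 1866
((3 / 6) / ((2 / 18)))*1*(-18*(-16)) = 1296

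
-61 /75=-0.81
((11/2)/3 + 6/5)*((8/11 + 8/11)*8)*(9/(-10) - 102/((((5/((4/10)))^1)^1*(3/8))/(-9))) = 9461088/1375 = 6880.79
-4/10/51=-0.01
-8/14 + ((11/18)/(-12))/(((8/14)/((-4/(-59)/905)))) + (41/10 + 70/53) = 4149913489/855772344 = 4.85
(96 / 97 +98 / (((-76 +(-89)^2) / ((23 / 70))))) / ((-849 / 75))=-3781217 / 43070619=-0.09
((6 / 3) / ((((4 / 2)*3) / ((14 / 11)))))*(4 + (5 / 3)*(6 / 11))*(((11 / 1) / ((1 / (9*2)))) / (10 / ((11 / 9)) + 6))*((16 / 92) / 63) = 24 / 299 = 0.08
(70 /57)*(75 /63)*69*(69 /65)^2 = 365010 /3211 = 113.67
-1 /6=-0.17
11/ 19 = 0.58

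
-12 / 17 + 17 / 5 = 229 / 85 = 2.69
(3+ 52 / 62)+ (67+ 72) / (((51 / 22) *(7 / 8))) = 800867 / 11067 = 72.37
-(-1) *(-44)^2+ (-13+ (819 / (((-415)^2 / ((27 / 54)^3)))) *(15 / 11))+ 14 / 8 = 5834227667 / 3031160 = 1924.75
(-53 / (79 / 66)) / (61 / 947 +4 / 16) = -4416808 / 31363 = -140.83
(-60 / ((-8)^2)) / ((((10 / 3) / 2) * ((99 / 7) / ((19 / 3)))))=-133 / 528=-0.25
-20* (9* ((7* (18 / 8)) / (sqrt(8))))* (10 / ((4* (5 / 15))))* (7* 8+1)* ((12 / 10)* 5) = -2570960.71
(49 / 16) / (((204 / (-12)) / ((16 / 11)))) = -49 / 187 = -0.26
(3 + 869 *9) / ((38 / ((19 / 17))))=3912 / 17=230.12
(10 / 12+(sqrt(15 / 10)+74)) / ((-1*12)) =-449 / 72 - sqrt(6) / 24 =-6.34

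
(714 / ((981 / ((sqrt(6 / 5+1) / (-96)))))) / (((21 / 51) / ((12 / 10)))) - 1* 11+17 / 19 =-192 / 19 - 289* sqrt(55) / 65400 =-10.14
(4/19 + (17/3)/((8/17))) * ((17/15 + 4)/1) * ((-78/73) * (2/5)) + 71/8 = -14984573/832200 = -18.01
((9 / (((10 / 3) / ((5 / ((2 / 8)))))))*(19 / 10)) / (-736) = -0.14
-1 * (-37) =37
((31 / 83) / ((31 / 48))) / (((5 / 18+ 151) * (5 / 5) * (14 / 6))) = 2592 / 1582063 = 0.00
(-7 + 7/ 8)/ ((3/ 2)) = -49/ 12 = -4.08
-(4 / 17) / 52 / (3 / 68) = -4 / 39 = -0.10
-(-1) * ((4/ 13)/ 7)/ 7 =0.01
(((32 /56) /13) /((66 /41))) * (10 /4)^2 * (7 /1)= 1025 /858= 1.19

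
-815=-815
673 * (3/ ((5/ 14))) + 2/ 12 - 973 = 140411/ 30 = 4680.37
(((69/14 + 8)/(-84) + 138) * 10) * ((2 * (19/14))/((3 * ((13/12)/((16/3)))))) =246402640/40131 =6139.96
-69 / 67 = -1.03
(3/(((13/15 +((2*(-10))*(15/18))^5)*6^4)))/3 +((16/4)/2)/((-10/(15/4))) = -18749987379/24999983152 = -0.75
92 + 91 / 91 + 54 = 147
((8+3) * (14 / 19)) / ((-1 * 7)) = -22 / 19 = -1.16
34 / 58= 17 / 29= 0.59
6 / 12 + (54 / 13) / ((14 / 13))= 61 / 14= 4.36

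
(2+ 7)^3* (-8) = -5832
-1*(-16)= 16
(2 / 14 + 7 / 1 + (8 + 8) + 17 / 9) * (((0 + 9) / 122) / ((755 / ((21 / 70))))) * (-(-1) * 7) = 4731 / 921100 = 0.01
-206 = -206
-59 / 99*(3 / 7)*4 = -236 / 231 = -1.02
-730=-730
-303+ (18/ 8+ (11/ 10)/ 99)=-54133/ 180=-300.74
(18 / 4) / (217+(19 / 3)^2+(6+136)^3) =81 / 51543812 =0.00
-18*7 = -126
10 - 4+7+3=16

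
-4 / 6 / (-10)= 1 / 15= 0.07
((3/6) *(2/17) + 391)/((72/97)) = 26869/51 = 526.84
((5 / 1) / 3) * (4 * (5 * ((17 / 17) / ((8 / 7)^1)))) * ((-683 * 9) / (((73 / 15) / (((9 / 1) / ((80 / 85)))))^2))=-692196.99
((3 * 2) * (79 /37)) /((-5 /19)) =-9006 /185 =-48.68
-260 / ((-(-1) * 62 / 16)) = -2080 / 31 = -67.10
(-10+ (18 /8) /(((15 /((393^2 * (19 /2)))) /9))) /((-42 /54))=-713087433 /280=-2546740.83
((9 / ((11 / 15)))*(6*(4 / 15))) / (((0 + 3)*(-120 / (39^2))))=-4563 / 55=-82.96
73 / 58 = 1.26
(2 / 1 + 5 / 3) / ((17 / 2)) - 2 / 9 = 32 / 153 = 0.21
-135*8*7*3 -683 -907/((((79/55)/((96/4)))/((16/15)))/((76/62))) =-105744115/2449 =-43178.49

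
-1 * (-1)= 1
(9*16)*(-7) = -1008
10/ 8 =5/ 4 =1.25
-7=-7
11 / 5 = 2.20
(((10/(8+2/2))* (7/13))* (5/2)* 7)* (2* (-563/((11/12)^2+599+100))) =-16.85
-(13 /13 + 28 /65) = -93 /65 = -1.43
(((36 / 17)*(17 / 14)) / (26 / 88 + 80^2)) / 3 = 88 / 657097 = 0.00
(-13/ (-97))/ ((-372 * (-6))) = 13/ 216504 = 0.00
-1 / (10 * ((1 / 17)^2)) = -289 / 10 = -28.90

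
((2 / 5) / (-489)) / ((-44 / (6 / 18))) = 1 / 161370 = 0.00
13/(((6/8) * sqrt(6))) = 26 * sqrt(6)/9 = 7.08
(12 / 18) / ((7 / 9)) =0.86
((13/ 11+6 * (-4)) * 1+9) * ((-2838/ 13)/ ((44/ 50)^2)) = 6127500/ 1573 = 3895.42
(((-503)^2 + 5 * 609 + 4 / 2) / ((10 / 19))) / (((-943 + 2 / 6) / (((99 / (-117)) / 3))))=6689463 / 45955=145.57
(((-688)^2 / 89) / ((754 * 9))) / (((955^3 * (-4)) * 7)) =-59168 / 1841119683346125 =-0.00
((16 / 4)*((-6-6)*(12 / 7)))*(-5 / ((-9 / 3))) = -960 / 7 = -137.14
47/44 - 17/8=-93/88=-1.06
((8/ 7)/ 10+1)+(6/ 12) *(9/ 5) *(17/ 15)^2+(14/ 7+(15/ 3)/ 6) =13397/ 2625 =5.10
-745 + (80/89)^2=-744.19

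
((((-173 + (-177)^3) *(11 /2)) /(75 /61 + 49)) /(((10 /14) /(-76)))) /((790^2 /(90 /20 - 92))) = -1732110336803 /191224240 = -9058.01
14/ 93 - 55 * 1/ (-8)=5227/ 744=7.03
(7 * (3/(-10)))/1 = -21/10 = -2.10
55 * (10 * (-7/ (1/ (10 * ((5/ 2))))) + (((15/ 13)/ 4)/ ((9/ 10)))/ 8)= -60058625/ 624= -96247.80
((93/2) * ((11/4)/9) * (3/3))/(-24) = -341/576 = -0.59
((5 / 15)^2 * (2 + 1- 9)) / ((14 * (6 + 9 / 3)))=-1 / 189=-0.01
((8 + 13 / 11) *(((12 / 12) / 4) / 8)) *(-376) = -4747 / 44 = -107.89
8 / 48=1 / 6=0.17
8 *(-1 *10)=-80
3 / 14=0.21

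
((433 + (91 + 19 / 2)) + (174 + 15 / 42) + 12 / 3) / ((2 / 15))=5338.93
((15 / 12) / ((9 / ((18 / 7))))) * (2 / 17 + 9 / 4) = 115 / 136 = 0.85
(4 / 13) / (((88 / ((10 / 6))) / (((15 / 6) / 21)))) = 0.00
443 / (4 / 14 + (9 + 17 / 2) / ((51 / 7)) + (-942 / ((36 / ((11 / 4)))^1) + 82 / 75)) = -6.50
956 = 956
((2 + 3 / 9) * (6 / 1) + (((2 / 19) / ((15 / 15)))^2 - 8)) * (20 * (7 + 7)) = 607600 / 361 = 1683.10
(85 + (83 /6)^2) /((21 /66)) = 109439 /126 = 868.56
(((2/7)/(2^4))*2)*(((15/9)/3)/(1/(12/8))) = 5/168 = 0.03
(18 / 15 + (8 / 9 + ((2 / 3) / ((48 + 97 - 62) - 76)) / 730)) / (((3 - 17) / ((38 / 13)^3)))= -1317943132 / 353640105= -3.73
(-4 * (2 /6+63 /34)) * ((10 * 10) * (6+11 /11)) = -312200 /51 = -6121.57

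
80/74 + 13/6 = 721/222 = 3.25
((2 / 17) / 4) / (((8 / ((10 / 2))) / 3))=15 / 272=0.06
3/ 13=0.23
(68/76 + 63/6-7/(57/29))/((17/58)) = 1363/51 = 26.73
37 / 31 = 1.19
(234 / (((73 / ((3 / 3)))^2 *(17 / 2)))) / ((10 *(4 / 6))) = 351 / 452965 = 0.00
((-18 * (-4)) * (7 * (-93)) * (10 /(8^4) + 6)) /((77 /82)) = -421858881 /1408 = -299615.68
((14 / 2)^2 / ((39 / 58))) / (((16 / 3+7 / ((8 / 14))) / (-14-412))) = -4842768 / 2743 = -1765.50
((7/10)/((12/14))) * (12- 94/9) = 343/270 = 1.27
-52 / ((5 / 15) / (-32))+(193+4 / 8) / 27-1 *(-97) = 30577 / 6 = 5096.17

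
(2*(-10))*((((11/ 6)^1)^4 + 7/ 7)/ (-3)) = 79685/ 972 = 81.98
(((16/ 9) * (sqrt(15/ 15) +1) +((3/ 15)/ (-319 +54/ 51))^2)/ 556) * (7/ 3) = 163598558207/ 10964023582500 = 0.01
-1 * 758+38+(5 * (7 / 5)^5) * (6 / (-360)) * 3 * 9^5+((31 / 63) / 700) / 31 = -80114.92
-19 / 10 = -1.90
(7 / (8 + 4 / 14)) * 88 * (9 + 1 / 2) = 20482 / 29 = 706.28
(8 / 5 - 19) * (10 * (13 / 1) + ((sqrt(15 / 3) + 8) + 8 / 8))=-12093 / 5 - 87 * sqrt(5) / 5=-2457.51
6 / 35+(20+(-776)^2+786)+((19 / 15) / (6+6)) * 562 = 379916141 / 630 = 603041.49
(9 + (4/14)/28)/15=883/1470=0.60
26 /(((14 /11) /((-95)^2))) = 1290575 /7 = 184367.86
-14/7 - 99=-101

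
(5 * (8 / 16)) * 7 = 35 / 2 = 17.50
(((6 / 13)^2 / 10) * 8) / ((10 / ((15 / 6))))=36 / 845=0.04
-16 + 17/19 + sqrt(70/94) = -287/19 + sqrt(1645)/47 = -14.24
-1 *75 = -75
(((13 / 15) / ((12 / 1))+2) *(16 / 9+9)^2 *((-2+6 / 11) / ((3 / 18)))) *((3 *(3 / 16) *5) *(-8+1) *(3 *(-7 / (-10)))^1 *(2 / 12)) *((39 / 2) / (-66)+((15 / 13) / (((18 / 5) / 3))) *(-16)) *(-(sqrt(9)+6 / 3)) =1134879.99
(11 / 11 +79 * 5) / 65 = 396 / 65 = 6.09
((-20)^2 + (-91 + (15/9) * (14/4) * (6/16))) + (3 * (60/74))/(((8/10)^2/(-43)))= 87473/592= 147.76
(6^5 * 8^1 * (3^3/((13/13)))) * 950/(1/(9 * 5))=71803584000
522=522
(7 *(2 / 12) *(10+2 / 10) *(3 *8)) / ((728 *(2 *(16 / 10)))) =51 / 416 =0.12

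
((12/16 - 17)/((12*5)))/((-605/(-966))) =-2093/4840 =-0.43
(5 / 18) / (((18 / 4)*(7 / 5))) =25 / 567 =0.04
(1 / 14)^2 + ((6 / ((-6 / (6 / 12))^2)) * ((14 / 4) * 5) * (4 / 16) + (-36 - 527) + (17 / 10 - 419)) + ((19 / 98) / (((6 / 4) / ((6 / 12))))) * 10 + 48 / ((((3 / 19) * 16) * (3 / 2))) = -15159419 / 15680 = -966.80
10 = 10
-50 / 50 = -1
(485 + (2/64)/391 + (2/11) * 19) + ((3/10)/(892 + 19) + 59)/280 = 10722285917261/21941981600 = 488.67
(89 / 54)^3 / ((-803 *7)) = -704969 / 885105144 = -0.00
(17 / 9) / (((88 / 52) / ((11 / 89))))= 221 / 1602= 0.14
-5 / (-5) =1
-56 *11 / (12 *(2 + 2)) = -77 / 6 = -12.83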